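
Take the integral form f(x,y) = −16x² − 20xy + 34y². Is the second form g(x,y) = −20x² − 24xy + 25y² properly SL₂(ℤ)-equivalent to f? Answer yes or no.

D₁ = 2576, D₂ = 2576
river cycle of f (length 10): (34, 20, -16), (-16, 44, 10), (10, 36, -32), (-32, 28, 14), (14, 28, -32), (-32, 36, 10), (10, 44, -16), (-16, 20, 34), (34, 48, -2), (-2, 48, 34)
river cycle of g (length 10): (25, 24, -20), (-20, 16, 29), (29, 42, -7), (-7, 42, 29), (29, 16, -20), (-20, 24, 25), (25, 26, -19), (-19, 50, 1), (1, 50, -19), (-19, 26, 25)
cycles differ ⇒ inequivalent

no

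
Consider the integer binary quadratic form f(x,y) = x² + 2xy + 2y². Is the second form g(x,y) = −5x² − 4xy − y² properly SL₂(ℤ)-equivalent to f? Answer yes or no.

D₁ = -4, D₂ = -4
f: translate: b→0 (≡2 mod 2), so (1,2,2)→(1,0,1)
f: reduced (well bottom): (1,0,1) with a≤c, −a<b≤a
g is negative-definite; reduce −g:
−g: flip: (5,4,1)→(1,-4,5)
−g: translate: b→0 (≡-4 mod 2), so (1,-4,5)→(1,0,1)
−g: reduced (well bottom): (1,0,1) with a≤c, −a<b≤a
flip sign back: reduced form of g is (-1,0,-1)
reduced forms (1, 0, 1) vs (-1, 0, -1) ⇒ inequivalent

no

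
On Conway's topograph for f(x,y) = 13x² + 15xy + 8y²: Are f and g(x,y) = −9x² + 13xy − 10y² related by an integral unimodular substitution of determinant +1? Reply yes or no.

D₁ = -191, D₂ = -191
f: translate: b→-11 (≡15 mod 26), so (13,15,8)→(13,-11,6)
f: flip: (13,-11,6)→(6,11,13)
f: translate: b→-1 (≡11 mod 12), so (6,11,13)→(6,-1,8)
f: reduced (well bottom): (6,-1,8) with a≤c, −a<b≤a
g is negative-definite; reduce −g:
−g: translate: b→5 (≡-13 mod 18), so (9,-13,10)→(9,5,6)
−g: flip: (9,5,6)→(6,-5,9)
−g: reduced (well bottom): (6,-5,9) with a≤c, −a<b≤a
flip sign back: reduced form of g is (-6,5,-9)
reduced forms (6, -1, 8) vs (-6, 5, -9) ⇒ inequivalent

no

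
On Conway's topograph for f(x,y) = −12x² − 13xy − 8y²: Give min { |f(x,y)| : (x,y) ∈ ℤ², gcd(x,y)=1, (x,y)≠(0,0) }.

translate: b→-11 (≡13 mod 24), so (12,13,8)→(12,-11,7)
flip: (12,-11,7)→(7,11,12)
translate: b→-3 (≡11 mod 14), so (7,11,12)→(7,-3,8)
reduced (well bottom): (7,-3,8) with a≤c, −a<b≤a
well minimum |f| = |-7| = 7 (negative-definite)

7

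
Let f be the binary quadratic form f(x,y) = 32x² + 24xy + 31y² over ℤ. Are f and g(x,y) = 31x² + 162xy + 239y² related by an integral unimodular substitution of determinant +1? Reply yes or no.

D₁ = -3392, D₂ = -3392
f: flip: (32,24,31)→(31,-24,32)
f: reduced (well bottom): (31,-24,32) with a≤c, −a<b≤a
g: translate: b→-24 (≡162 mod 62), so (31,162,239)→(31,-24,32)
g: reduced (well bottom): (31,-24,32) with a≤c, −a<b≤a
reduced forms (31, -24, 32) vs (31, -24, 32) ⇒ equivalent

yes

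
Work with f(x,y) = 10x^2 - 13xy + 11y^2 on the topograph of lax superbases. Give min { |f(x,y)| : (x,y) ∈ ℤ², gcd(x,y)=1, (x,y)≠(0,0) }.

translate: b→7 (≡-13 mod 20), so (10,-13,11)→(10,7,8)
flip: (10,7,8)→(8,-7,10)
reduced (well bottom): (8,-7,10) with a≤c, −a<b≤a
well minimum = a = 8

8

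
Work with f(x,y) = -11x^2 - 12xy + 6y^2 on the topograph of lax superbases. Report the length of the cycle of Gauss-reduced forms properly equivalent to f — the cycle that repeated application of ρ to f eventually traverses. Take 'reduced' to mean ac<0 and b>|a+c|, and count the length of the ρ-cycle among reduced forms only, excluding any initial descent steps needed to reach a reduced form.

D = 408, ⌊√D⌋ = 20
descent: ρ → (6,12,-11)  [lands on river]
river: ρ → (-11,10,7)
river: ρ → (7,18,-3)
river: ρ → (-3,18,7)
river: ρ → (7,10,-11)
river: ρ → (-11,12,6)
ρ-cycle length = 6 (tail of 1 descent step not counted)

6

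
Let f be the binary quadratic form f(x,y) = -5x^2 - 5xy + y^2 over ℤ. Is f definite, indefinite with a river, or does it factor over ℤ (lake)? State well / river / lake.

D = b²−4ac = (-5)² − 4·(-5)·1 = 45
D > 0 non-square ⇒ indefinite ⇒ periodic river

river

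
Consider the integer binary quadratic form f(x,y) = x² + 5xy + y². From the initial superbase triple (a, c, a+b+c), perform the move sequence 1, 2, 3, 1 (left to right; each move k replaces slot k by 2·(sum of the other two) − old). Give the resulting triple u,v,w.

start (1,1,7) = (f(1,0),f(0,1),f(1,1))
replace slot 1: 2·(1+7) − 1 = 15 → (15,1,7)
replace slot 2: 2·(15+7) − 1 = 43 → (15,43,7)
replace slot 3: 2·(15+43) − 7 = 109 → (15,43,109)
replace slot 1: 2·(43+109) − 15 = 289 → (289,43,109)

289,43,109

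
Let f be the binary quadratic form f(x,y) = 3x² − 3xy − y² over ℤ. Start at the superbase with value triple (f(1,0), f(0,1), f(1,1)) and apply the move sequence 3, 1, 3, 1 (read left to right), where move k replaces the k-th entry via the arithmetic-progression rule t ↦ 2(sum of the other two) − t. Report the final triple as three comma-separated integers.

start (3,-1,-1) = (f(1,0),f(0,1),f(1,1))
replace slot 3: 2·(3+(-1)) − (-1) = 5 → (3,-1,5)
replace slot 1: 2·((-1)+5) − 3 = 5 → (5,-1,5)
replace slot 3: 2·(5+(-1)) − 5 = 3 → (5,-1,3)
replace slot 1: 2·((-1)+3) − 5 = -1 → (-1,-1,3)

-1,-1,3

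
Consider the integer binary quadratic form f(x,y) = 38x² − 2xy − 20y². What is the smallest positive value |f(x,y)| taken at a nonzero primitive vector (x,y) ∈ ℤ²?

descent: ρ → (-20,42,16)  [lands on river]
river: ρ → (16,54,-2)
river: ρ → (-2,54,16)
river: ρ → (16,42,-20)
river: ρ → (-20,38,20)
river: ρ → (20,42,-16)
river: ρ → (-16,54,2)
river: ρ → (2,54,-16)
river: ρ → (-16,42,20)
river: ρ → (20,38,-20)
closes: descent 1, river 10
min |a| on river = 2

2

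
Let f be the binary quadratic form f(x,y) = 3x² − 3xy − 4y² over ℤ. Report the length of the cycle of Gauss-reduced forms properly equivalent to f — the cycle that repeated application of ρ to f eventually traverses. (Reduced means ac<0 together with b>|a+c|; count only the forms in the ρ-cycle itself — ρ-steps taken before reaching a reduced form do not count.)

D = 57, ⌊√D⌋ = 7
descent: ρ → (-4,3,3)  [lands on river]
river: ρ → (3,3,-4)
river: ρ → (-4,5,2)
river: ρ → (2,7,-1)
river: ρ → (-1,7,2)
river: ρ → (2,5,-4)
ρ-cycle length = 6 (tail of 1 descent step not counted)

6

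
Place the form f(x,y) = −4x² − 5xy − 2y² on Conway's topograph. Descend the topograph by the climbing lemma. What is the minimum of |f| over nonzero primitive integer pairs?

translate: b→-3 (≡5 mod 8), so (4,5,2)→(4,-3,1)
flip: (4,-3,1)→(1,3,4)
translate: b→1 (≡3 mod 2), so (1,3,4)→(1,1,2)
reduced (well bottom): (1,1,2) with a≤c, −a<b≤a
well minimum |f| = |-1| = 1 (negative-definite)

1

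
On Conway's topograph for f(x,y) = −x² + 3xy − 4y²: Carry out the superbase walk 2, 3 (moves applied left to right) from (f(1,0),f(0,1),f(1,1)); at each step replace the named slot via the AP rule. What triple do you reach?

start (-1,-4,-2) = (f(1,0),f(0,1),f(1,1))
replace slot 2: 2·((-1)+(-2)) − (-4) = -2 → (-1,-2,-2)
replace slot 3: 2·((-1)+(-2)) − (-2) = -4 → (-1,-2,-4)

-1,-2,-4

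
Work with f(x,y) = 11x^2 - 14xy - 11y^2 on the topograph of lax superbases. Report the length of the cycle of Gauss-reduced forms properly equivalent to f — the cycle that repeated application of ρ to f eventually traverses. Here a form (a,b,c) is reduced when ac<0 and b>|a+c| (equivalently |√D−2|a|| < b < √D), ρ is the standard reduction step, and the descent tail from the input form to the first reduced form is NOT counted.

D = 680, ⌊√D⌋ = 26
descent: ρ → (-11,14,11)  [lands on river]
river: ρ → (11,8,-14)
river: ρ → (-14,20,5)
river: ρ → (5,20,-14)
river: ρ → (-14,8,11)
river: ρ → (11,14,-11)
river: ρ → (-11,8,14)
river: ρ → (14,20,-5)
river: ρ → (-5,20,14)
river: ρ → (14,8,-11)
ρ-cycle length = 10 (tail of 1 descent step not counted)

10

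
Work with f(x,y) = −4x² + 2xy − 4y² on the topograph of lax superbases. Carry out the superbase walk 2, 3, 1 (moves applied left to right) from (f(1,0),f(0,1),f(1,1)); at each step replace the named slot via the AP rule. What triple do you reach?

start (-4,-4,-6) = (f(1,0),f(0,1),f(1,1))
replace slot 2: 2·((-4)+(-6)) − (-4) = -16 → (-4,-16,-6)
replace slot 3: 2·((-4)+(-16)) − (-6) = -34 → (-4,-16,-34)
replace slot 1: 2·((-16)+(-34)) − (-4) = -96 → (-96,-16,-34)

-96,-16,-34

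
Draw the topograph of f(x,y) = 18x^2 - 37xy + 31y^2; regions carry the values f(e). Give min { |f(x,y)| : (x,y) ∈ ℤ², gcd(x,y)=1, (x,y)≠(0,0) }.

translate: b→-1 (≡-37 mod 36), so (18,-37,31)→(18,-1,12)
flip: (18,-1,12)→(12,1,18)
reduced (well bottom): (12,1,18) with a≤c, −a<b≤a
well minimum = a = 12

12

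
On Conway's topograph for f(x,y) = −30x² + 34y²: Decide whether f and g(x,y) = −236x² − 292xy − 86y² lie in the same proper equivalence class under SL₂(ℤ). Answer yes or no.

D₁ = 4080, D₂ = 4080
river cycle of f (length 2): (-30, 60, 4), (4, 60, -30)
river cycle of g (length 2): (4, 60, -30), (-30, 60, 4)
cycles coincide ⇒ equivalent

yes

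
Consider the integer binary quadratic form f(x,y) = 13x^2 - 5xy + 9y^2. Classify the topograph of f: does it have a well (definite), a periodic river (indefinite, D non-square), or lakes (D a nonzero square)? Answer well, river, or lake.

D = b²−4ac = (-5)² − 4·13·9 = -443
D < 0 ⇒ definite ⇒ every region one sign ⇒ single well

well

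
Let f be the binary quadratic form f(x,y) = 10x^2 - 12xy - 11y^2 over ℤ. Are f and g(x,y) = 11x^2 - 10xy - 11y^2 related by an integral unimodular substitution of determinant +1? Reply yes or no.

D₁ = 584, D₂ = 584
river cycle of f (length 8): (-11, 12, 10), (10, 8, -13), (-13, 18, 5), (5, 22, -5), (-5, 18, 13), (13, 8, -10), (-10, 12, 11), (11, 10, -11)
river cycle of g (length 8): (-11, 10, 11), (11, 12, -10), (-10, 8, 13), (13, 18, -5), (-5, 22, 5), (5, 18, -13), (-13, 8, 10), (10, 12, -11)
cycles differ ⇒ inequivalent

no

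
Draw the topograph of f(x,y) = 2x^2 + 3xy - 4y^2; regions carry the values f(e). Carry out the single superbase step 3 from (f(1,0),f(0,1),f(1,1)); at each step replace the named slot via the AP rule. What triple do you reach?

start (2,-4,1) = (f(1,0),f(0,1),f(1,1))
replace slot 3: 2·(2+(-4)) − 1 = -5 → (2,-4,-5)

2,-4,-5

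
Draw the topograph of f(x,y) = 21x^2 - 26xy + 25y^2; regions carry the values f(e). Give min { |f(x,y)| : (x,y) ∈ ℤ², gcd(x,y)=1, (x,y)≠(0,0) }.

translate: b→16 (≡-26 mod 42), so (21,-26,25)→(21,16,20)
flip: (21,16,20)→(20,-16,21)
reduced (well bottom): (20,-16,21) with a≤c, −a<b≤a
well minimum = a = 20

20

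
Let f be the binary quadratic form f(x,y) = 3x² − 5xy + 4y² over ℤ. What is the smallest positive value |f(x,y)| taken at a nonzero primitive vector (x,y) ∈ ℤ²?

translate: b→1 (≡-5 mod 6), so (3,-5,4)→(3,1,2)
flip: (3,1,2)→(2,-1,3)
reduced (well bottom): (2,-1,3) with a≤c, −a<b≤a
well minimum = a = 2

2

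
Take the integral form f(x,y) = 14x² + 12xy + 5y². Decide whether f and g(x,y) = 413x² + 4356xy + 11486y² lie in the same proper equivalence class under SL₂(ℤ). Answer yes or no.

D₁ = -136, D₂ = -136
f: flip: (14,12,5)→(5,-12,14)
f: translate: b→-2 (≡-12 mod 10), so (5,-12,14)→(5,-2,7)
f: reduced (well bottom): (5,-2,7) with a≤c, −a<b≤a
g: translate: b→226 (≡4356 mod 826), so (413,4356,11486)→(413,226,31)
g: flip: (413,226,31)→(31,-226,413)
g: translate: b→22 (≡-226 mod 62), so (31,-226,413)→(31,22,5)
g: flip: (31,22,5)→(5,-22,31)
g: translate: b→-2 (≡-22 mod 10), so (5,-22,31)→(5,-2,7)
g: reduced (well bottom): (5,-2,7) with a≤c, −a<b≤a
reduced forms (5, -2, 7) vs (5, -2, 7) ⇒ equivalent

yes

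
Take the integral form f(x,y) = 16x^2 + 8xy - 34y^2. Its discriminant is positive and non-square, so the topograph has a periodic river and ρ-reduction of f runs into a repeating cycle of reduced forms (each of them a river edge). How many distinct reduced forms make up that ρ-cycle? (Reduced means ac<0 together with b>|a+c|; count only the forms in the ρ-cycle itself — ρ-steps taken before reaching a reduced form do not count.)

D = 2240, ⌊√D⌋ = 47
descent: ρ → (-34,-8,16)
descent: ρ → (16,40,-10)  [lands on river]
river: ρ → (-10,40,16)
river: ρ → (16,24,-26)
river: ρ → (-26,28,14)
river: ρ → (14,28,-26)
river: ρ → (-26,24,16)
ρ-cycle length = 6 (tail of 2 descent steps not counted)

6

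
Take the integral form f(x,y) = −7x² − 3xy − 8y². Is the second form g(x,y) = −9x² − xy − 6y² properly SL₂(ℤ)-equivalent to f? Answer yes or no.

D₁ = -215, D₂ = -215
f is negative-definite; reduce −f:
−f: reduced (well bottom): (7,3,8) with a≤c, −a<b≤a
flip sign back: reduced form of f is (-7,-3,-8)
g is negative-definite; reduce −g:
−g: flip: (9,1,6)→(6,-1,9)
−g: reduced (well bottom): (6,-1,9) with a≤c, −a<b≤a
flip sign back: reduced form of g is (-6,1,-9)
reduced forms (-7, -3, -8) vs (-6, 1, -9) ⇒ inequivalent

no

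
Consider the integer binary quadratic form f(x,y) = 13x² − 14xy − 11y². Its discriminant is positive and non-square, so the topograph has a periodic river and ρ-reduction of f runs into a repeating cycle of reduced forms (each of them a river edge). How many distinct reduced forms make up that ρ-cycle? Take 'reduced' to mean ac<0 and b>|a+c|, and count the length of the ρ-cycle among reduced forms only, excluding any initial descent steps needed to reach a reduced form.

D = 768, ⌊√D⌋ = 27
descent: ρ → (-11,14,13)  [lands on river]
river: ρ → (13,12,-12)
river: ρ → (-12,12,13)
river: ρ → (13,14,-11)
river: ρ → (-11,8,16)
river: ρ → (16,24,-3)
river: ρ → (-3,24,16)
river: ρ → (16,8,-11)
ρ-cycle length = 8 (tail of 1 descent step not counted)

8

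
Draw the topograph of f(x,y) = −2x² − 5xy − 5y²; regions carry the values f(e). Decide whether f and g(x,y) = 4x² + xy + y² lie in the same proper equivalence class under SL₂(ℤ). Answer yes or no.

D₁ = -15, D₂ = -15
f is negative-definite; reduce −f:
−f: translate: b→1 (≡5 mod 4), so (2,5,5)→(2,1,2)
−f: reduced (well bottom): (2,1,2) with a≤c, −a<b≤a
flip sign back: reduced form of f is (-2,-1,-2)
g: flip: (4,1,1)→(1,-1,4)
g: translate: b→1 (≡-1 mod 2), so (1,-1,4)→(1,1,4)
g: reduced (well bottom): (1,1,4) with a≤c, −a<b≤a
reduced forms (-2, -1, -2) vs (1, 1, 4) ⇒ inequivalent

no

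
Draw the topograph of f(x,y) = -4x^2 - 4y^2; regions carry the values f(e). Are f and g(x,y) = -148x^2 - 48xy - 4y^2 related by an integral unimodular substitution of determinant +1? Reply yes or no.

D₁ = -64, D₂ = -64
f is negative-definite; reduce −f:
−f: reduced (well bottom): (4,0,4) with a≤c, −a<b≤a
flip sign back: reduced form of f is (-4,0,-4)
g is negative-definite; reduce −g:
−g: flip: (148,48,4)→(4,-48,148)
−g: translate: b→0 (≡-48 mod 8), so (4,-48,148)→(4,0,4)
−g: reduced (well bottom): (4,0,4) with a≤c, −a<b≤a
flip sign back: reduced form of g is (-4,0,-4)
reduced forms (-4, 0, -4) vs (-4, 0, -4) ⇒ equivalent

yes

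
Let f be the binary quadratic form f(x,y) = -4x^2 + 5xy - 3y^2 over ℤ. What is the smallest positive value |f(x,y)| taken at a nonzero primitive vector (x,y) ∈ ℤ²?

translate: b→3 (≡-5 mod 8), so (4,-5,3)→(4,3,2)
flip: (4,3,2)→(2,-3,4)
translate: b→1 (≡-3 mod 4), so (2,-3,4)→(2,1,3)
reduced (well bottom): (2,1,3) with a≤c, −a<b≤a
well minimum |f| = |-2| = 2 (negative-definite)

2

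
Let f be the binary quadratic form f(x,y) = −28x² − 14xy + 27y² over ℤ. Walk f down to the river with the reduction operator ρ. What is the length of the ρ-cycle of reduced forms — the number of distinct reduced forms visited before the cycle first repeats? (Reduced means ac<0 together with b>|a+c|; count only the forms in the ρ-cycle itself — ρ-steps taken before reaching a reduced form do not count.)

D = 3220, ⌊√D⌋ = 56
descent: ρ → (27,14,-28)  [lands on river]
river: ρ → (-28,42,13)
river: ρ → (13,36,-37)
river: ρ → (-37,38,12)
river: ρ → (12,34,-43)
river: ρ → (-43,52,3)
river: ρ → (3,56,-7)
river: ρ → (-7,56,3)
river: ρ → (3,52,-43)
river: ρ → (-43,34,12)
river: ρ → (12,38,-37)
river: ρ → (-37,36,13)
river: ρ → (13,42,-28)
river: ρ → (-28,14,27)
river: ρ → (27,40,-15)
river: ρ → (-15,50,12)
river: ρ → (12,46,-23)
river: ρ → (-23,46,12)
river: ρ → (12,50,-15)
river: ρ → (-15,40,27)
ρ-cycle length = 20 (tail of 1 descent step not counted)

20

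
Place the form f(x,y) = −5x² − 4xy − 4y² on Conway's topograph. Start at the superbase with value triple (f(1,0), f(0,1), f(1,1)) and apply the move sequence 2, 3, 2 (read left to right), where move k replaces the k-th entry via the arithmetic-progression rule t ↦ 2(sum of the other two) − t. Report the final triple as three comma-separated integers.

start (-5,-4,-13) = (f(1,0),f(0,1),f(1,1))
replace slot 2: 2·((-5)+(-13)) − (-4) = -32 → (-5,-32,-13)
replace slot 3: 2·((-5)+(-32)) − (-13) = -61 → (-5,-32,-61)
replace slot 2: 2·((-5)+(-61)) − (-32) = -100 → (-5,-100,-61)

-5,-100,-61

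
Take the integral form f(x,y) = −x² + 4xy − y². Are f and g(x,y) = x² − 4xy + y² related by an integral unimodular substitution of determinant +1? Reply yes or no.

D₁ = 12, D₂ = 12
river cycle of f (length 2): (-1, 2, 2), (2, 2, -1)
river cycle of g (length 2): (1, 2, -2), (-2, 2, 1)
cycles differ ⇒ inequivalent

no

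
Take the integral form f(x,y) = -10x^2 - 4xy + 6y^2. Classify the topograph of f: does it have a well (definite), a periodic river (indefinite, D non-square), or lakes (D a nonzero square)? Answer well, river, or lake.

D = b²−4ac = (-4)² − 4·(-10)·6 = 256
D = 16² is a perfect square ⇒ form factors over ℤ ⇒ lakes

lake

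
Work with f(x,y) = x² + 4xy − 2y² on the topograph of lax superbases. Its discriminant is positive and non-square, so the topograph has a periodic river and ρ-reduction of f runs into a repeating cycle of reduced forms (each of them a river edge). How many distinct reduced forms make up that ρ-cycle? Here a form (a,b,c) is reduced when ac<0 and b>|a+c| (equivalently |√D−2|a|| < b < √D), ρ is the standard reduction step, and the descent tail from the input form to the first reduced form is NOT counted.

D = 24, ⌊√D⌋ = 4
river: ρ → (-2,4,1)
river: ρ → (1,4,-2)
ρ-cycle length = 2 (tail of 0 descent steps not counted)

2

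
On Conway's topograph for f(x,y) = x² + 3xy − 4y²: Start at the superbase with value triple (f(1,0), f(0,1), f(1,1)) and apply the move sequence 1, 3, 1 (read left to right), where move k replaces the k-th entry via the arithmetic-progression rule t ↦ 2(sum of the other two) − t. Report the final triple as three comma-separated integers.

start (1,-4,0) = (f(1,0),f(0,1),f(1,1))
replace slot 1: 2·((-4)+0) − 1 = -9 → (-9,-4,0)
replace slot 3: 2·((-9)+(-4)) − 0 = -26 → (-9,-4,-26)
replace slot 1: 2·((-4)+(-26)) − (-9) = -51 → (-51,-4,-26)

-51,-4,-26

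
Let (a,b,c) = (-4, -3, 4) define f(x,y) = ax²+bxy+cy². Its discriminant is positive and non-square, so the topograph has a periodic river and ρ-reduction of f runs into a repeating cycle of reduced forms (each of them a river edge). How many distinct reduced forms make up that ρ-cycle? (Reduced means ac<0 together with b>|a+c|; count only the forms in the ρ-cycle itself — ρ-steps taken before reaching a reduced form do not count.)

D = 73, ⌊√D⌋ = 8
descent: ρ → (4,3,-4)  [lands on river]
river: ρ → (-4,5,3)
river: ρ → (3,7,-2)
river: ρ → (-2,5,6)
river: ρ → (6,7,-1)
river: ρ → (-1,7,6)
river: ρ → (6,5,-2)
river: ρ → (-2,7,3)
river: ρ → (3,5,-4)
river: ρ → (-4,3,4)
river: ρ → (4,5,-3)
river: ρ → (-3,7,2)
river: ρ → (2,5,-6)
river: ρ → (-6,7,1)
river: ρ → (1,7,-6)
river: ρ → (-6,5,2)
river: ρ → (2,7,-3)
river: ρ → (-3,5,4)
ρ-cycle length = 18 (tail of 1 descent step not counted)

18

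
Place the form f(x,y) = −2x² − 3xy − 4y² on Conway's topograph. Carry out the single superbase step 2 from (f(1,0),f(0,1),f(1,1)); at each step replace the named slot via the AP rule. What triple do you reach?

start (-2,-4,-9) = (f(1,0),f(0,1),f(1,1))
replace slot 2: 2·((-2)+(-9)) − (-4) = -18 → (-2,-18,-9)

-2,-18,-9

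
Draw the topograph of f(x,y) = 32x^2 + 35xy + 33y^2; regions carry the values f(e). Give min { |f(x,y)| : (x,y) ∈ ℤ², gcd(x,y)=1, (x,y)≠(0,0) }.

translate: b→-29 (≡35 mod 64), so (32,35,33)→(32,-29,30)
flip: (32,-29,30)→(30,29,32)
reduced (well bottom): (30,29,32) with a≤c, −a<b≤a
well minimum = a = 30

30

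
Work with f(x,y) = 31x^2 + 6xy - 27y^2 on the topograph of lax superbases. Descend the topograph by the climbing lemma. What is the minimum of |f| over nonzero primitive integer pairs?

river: ρ → (-27,48,10)
river: ρ → (10,52,-17)
river: ρ → (-17,50,13)
river: ρ → (13,54,-9)
river: ρ → (-9,54,13)
river: ρ → (13,50,-17)
river: ρ → (-17,52,10)
river: ρ → (10,48,-27)
river: ρ → (-27,6,31)
river: ρ → (31,56,-2)
river: ρ → (-2,56,31)
river: ρ → (31,6,-27)
closes: descent 0, river 12
min |a| on river = 2

2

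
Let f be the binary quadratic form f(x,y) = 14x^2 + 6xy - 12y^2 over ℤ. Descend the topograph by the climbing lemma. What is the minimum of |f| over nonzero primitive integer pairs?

river: ρ → (-12,18,8)
river: ρ → (8,14,-16)
river: ρ → (-16,18,6)
river: ρ → (6,18,-16)
river: ρ → (-16,14,8)
river: ρ → (8,18,-12)
river: ρ → (-12,6,14)
river: ρ → (14,22,-4)
river: ρ → (-4,26,2)
river: ρ → (2,26,-4)
river: ρ → (-4,22,14)
river: ρ → (14,6,-12)
closes: descent 0, river 12
min |a| on river = 2

2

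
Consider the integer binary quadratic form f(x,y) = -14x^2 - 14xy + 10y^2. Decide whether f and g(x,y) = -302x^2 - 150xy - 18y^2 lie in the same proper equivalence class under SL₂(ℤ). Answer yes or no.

D₁ = 756, D₂ = 756
river cycle of f (length 4): (10, 14, -14), (-14, 14, 10), (10, 26, -2), (-2, 26, 10)
river cycle of g (length 4): (10, 14, -14), (-14, 14, 10), (10, 26, -2), (-2, 26, 10)
cycles coincide ⇒ equivalent

yes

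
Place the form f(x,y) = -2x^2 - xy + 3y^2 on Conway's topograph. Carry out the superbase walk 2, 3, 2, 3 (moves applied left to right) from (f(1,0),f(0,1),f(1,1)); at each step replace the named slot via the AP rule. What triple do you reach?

start (-2,3,0) = (f(1,0),f(0,1),f(1,1))
replace slot 2: 2·((-2)+0) − 3 = -7 → (-2,-7,0)
replace slot 3: 2·((-2)+(-7)) − 0 = -18 → (-2,-7,-18)
replace slot 2: 2·((-2)+(-18)) − (-7) = -33 → (-2,-33,-18)
replace slot 3: 2·((-2)+(-33)) − (-18) = -52 → (-2,-33,-52)

-2,-33,-52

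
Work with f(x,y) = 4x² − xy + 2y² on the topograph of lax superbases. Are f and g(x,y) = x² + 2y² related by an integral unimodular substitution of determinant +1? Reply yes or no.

D₁ = -31, D₂ = -8
discriminants differ ⇒ not SL₂(ℤ)-equivalent

no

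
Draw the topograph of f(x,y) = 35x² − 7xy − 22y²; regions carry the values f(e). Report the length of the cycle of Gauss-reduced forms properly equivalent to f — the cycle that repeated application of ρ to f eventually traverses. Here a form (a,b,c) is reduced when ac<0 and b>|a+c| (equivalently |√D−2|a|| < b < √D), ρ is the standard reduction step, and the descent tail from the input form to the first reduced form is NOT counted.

D = 3129, ⌊√D⌋ = 55
descent: ρ → (-22,51,6)  [lands on river]
river: ρ → (6,45,-46)
river: ρ → (-46,47,5)
river: ρ → (5,53,-16)
river: ρ → (-16,43,20)
river: ρ → (20,37,-22)
ρ-cycle length = 6 (tail of 1 descent step not counted)

6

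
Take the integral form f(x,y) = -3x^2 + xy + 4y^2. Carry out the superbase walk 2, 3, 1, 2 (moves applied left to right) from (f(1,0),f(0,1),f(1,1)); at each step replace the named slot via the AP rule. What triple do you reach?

start (-3,4,2) = (f(1,0),f(0,1),f(1,1))
replace slot 2: 2·((-3)+2) − 4 = -6 → (-3,-6,2)
replace slot 3: 2·((-3)+(-6)) − 2 = -20 → (-3,-6,-20)
replace slot 1: 2·((-6)+(-20)) − (-3) = -49 → (-49,-6,-20)
replace slot 2: 2·((-49)+(-20)) − (-6) = -132 → (-49,-132,-20)

-49,-132,-20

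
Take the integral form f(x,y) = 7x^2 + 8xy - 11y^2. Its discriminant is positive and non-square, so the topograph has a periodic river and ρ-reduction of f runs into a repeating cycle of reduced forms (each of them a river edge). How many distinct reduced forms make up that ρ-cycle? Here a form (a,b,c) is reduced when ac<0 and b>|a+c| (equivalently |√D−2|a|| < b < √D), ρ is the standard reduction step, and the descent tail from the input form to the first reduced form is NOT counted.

D = 372, ⌊√D⌋ = 19
river: ρ → (-11,14,4)
river: ρ → (4,18,-3)
river: ρ → (-3,18,4)
river: ρ → (4,14,-11)
river: ρ → (-11,8,7)
river: ρ → (7,6,-12)
river: ρ → (-12,18,1)
river: ρ → (1,18,-12)
river: ρ → (-12,6,7)
river: ρ → (7,8,-11)
ρ-cycle length = 10 (tail of 0 descent steps not counted)

10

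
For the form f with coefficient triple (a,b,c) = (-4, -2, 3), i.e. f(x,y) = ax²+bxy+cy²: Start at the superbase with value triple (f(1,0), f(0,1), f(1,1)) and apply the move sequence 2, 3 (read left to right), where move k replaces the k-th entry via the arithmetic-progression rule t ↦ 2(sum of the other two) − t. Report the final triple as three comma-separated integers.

start (-4,3,-3) = (f(1,0),f(0,1),f(1,1))
replace slot 2: 2·((-4)+(-3)) − 3 = -17 → (-4,-17,-3)
replace slot 3: 2·((-4)+(-17)) − (-3) = -39 → (-4,-17,-39)

-4,-17,-39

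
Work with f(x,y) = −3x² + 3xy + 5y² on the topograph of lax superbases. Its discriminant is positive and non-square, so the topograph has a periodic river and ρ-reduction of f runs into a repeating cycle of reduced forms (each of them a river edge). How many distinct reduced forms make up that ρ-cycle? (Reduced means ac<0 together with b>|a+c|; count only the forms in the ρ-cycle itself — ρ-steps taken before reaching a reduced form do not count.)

D = 69, ⌊√D⌋ = 8
river: ρ → (5,7,-1)
river: ρ → (-1,7,5)
river: ρ → (5,3,-3)
river: ρ → (-3,3,5)
ρ-cycle length = 4 (tail of 0 descent steps not counted)

4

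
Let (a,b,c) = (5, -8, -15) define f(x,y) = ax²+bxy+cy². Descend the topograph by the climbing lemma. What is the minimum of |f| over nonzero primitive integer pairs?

descent: ρ → (-15,8,5)
descent: ρ → (5,12,-11)  [lands on river]
river: ρ → (-11,10,6)
river: ρ → (6,14,-7)
river: ρ → (-7,14,6)
river: ρ → (6,10,-11)
river: ρ → (-11,12,5)
river: ρ → (5,18,-2)
river: ρ → (-2,18,5)
closes: descent 2, river 8
min |a| on river = 2

2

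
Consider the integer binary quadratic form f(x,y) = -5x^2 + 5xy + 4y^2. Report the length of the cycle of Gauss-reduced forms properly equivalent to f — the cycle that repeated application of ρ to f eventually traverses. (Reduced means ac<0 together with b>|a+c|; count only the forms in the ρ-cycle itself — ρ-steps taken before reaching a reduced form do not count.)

D = 105, ⌊√D⌋ = 10
river: ρ → (4,3,-6)
river: ρ → (-6,9,1)
river: ρ → (1,9,-6)
river: ρ → (-6,3,4)
river: ρ → (4,5,-5)
river: ρ → (-5,5,4)
ρ-cycle length = 6 (tail of 0 descent steps not counted)

6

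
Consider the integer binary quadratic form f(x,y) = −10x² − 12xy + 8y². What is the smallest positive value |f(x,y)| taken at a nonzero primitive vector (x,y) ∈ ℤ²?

descent: ρ → (8,12,-10)  [lands on river]
river: ρ → (-10,8,10)
river: ρ → (10,12,-8)
river: ρ → (-8,20,2)
river: ρ → (2,20,-8)
river: ρ → (-8,12,10)
river: ρ → (10,8,-10)
river: ρ → (-10,12,8)
river: ρ → (8,20,-2)
river: ρ → (-2,20,8)
closes: descent 1, river 10
min |a| on river = 2

2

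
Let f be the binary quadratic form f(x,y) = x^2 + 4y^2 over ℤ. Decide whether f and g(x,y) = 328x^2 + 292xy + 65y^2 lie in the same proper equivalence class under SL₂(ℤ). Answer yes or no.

D₁ = -16, D₂ = -16
f: reduced (well bottom): (1,0,4) with a≤c, −a<b≤a
g: flip: (328,292,65)→(65,-292,328)
g: translate: b→-32 (≡-292 mod 130), so (65,-292,328)→(65,-32,4)
g: flip: (65,-32,4)→(4,32,65)
g: translate: b→0 (≡32 mod 8), so (4,32,65)→(4,0,1)
g: flip: (4,0,1)→(1,0,4)
g: reduced (well bottom): (1,0,4) with a≤c, −a<b≤a
reduced forms (1, 0, 4) vs (1, 0, 4) ⇒ equivalent

yes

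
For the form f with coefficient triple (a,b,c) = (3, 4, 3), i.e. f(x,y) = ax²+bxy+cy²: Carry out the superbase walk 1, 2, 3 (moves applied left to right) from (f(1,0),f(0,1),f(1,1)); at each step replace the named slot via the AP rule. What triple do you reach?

start (3,3,10) = (f(1,0),f(0,1),f(1,1))
replace slot 1: 2·(3+10) − 3 = 23 → (23,3,10)
replace slot 2: 2·(23+10) − 3 = 63 → (23,63,10)
replace slot 3: 2·(23+63) − 10 = 162 → (23,63,162)

23,63,162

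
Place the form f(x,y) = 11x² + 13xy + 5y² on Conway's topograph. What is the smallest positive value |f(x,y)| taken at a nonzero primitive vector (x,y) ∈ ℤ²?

translate: b→-9 (≡13 mod 22), so (11,13,5)→(11,-9,3)
flip: (11,-9,3)→(3,9,11)
translate: b→3 (≡9 mod 6), so (3,9,11)→(3,3,5)
reduced (well bottom): (3,3,5) with a≤c, −a<b≤a
well minimum = a = 3

3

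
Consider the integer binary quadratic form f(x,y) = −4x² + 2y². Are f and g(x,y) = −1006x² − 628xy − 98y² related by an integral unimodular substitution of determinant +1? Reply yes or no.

D₁ = 32, D₂ = 32
river cycle of f (length 2): (2, 4, -2), (-2, 4, 2)
river cycle of g (length 2): (2, 4, -2), (-2, 4, 2)
cycles coincide ⇒ equivalent

yes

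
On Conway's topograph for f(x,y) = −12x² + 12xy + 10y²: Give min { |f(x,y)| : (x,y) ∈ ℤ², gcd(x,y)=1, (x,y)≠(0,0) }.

river: ρ → (10,8,-14)
river: ρ → (-14,20,4)
river: ρ → (4,20,-14)
river: ρ → (-14,8,10)
river: ρ → (10,12,-12)
river: ρ → (-12,12,10)
closes: descent 0, river 6
min |a| on river = 4

4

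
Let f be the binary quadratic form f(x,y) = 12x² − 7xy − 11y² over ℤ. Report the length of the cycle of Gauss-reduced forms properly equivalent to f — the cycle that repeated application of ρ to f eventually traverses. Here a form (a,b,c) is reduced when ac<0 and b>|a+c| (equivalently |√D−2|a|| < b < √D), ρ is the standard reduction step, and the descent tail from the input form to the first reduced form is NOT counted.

D = 577, ⌊√D⌋ = 24
descent: ρ → (-11,7,12)  [lands on river]
river: ρ → (12,17,-6)
river: ρ → (-6,19,9)
river: ρ → (9,17,-8)
river: ρ → (-8,15,11)
river: ρ → (11,7,-12)
river: ρ → (-12,17,6)
river: ρ → (6,19,-9)
river: ρ → (-9,17,8)
river: ρ → (8,15,-11)
ρ-cycle length = 10 (tail of 1 descent step not counted)

10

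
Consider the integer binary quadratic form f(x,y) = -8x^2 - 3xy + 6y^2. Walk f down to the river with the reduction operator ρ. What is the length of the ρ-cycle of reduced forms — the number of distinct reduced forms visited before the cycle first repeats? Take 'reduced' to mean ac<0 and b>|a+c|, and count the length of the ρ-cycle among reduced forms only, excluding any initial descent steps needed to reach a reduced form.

D = 201, ⌊√D⌋ = 14
descent: ρ → (6,3,-8)  [lands on river]
river: ρ → (-8,13,1)
river: ρ → (1,13,-8)
river: ρ → (-8,3,6)
river: ρ → (6,9,-5)
river: ρ → (-5,11,4)
river: ρ → (4,13,-2)
river: ρ → (-2,11,10)
river: ρ → (10,9,-3)
river: ρ → (-3,9,10)
river: ρ → (10,11,-2)
river: ρ → (-2,13,4)
river: ρ → (4,11,-5)
river: ρ → (-5,9,6)
ρ-cycle length = 14 (tail of 1 descent step not counted)

14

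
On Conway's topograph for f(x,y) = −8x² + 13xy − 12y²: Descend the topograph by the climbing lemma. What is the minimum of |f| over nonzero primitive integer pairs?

translate: b→3 (≡-13 mod 16), so (8,-13,12)→(8,3,7)
flip: (8,3,7)→(7,-3,8)
reduced (well bottom): (7,-3,8) with a≤c, −a<b≤a
well minimum |f| = |-7| = 7 (negative-definite)

7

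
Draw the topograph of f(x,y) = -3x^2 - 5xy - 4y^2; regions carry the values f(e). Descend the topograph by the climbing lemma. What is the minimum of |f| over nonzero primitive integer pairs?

translate: b→-1 (≡5 mod 6), so (3,5,4)→(3,-1,2)
flip: (3,-1,2)→(2,1,3)
reduced (well bottom): (2,1,3) with a≤c, −a<b≤a
well minimum |f| = |-2| = 2 (negative-definite)

2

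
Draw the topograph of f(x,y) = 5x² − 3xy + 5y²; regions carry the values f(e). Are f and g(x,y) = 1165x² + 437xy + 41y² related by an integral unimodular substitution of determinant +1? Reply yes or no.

D₁ = -91, D₂ = -91
f: flip: (5,-3,5)→(5,3,5)
f: reduced (well bottom): (5,3,5) with a≤c, −a<b≤a
g: flip: (1165,437,41)→(41,-437,1165)
g: translate: b→-27 (≡-437 mod 82), so (41,-437,1165)→(41,-27,5)
g: flip: (41,-27,5)→(5,27,41)
g: translate: b→-3 (≡27 mod 10), so (5,27,41)→(5,-3,5)
g: flip: (5,-3,5)→(5,3,5)
g: reduced (well bottom): (5,3,5) with a≤c, −a<b≤a
reduced forms (5, 3, 5) vs (5, 3, 5) ⇒ equivalent

yes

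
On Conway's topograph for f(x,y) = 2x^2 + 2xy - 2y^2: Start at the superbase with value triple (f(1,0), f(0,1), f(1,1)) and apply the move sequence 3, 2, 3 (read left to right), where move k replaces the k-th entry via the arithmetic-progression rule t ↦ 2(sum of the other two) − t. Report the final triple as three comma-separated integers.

start (2,-2,2) = (f(1,0),f(0,1),f(1,1))
replace slot 3: 2·(2+(-2)) − 2 = -2 → (2,-2,-2)
replace slot 2: 2·(2+(-2)) − (-2) = 2 → (2,2,-2)
replace slot 3: 2·(2+2) − (-2) = 10 → (2,2,10)

2,2,10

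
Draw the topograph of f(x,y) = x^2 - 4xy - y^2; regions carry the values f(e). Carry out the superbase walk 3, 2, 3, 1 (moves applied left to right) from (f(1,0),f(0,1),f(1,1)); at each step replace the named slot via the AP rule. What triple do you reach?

start (1,-1,-4) = (f(1,0),f(0,1),f(1,1))
replace slot 3: 2·(1+(-1)) − (-4) = 4 → (1,-1,4)
replace slot 2: 2·(1+4) − (-1) = 11 → (1,11,4)
replace slot 3: 2·(1+11) − 4 = 20 → (1,11,20)
replace slot 1: 2·(11+20) − 1 = 61 → (61,11,20)

61,11,20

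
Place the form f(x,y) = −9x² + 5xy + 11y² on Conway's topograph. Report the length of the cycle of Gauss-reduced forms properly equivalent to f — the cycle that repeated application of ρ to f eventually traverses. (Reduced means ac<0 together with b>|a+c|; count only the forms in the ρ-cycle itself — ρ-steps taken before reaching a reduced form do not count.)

D = 421, ⌊√D⌋ = 20
river: ρ → (11,17,-3)
river: ρ → (-3,19,5)
river: ρ → (5,11,-15)
river: ρ → (-15,19,1)
river: ρ → (1,19,-15)
river: ρ → (-15,11,5)
river: ρ → (5,19,-3)
river: ρ → (-3,17,11)
river: ρ → (11,5,-9)
river: ρ → (-9,13,7)
river: ρ → (7,15,-7)
river: ρ → (-7,13,9)
river: ρ → (9,5,-11)
river: ρ → (-11,17,3)
river: ρ → (3,19,-5)
river: ρ → (-5,11,15)
river: ρ → (15,19,-1)
river: ρ → (-1,19,15)
river: ρ → (15,11,-5)
river: ρ → (-5,19,3)
river: ρ → (3,17,-11)
river: ρ → (-11,5,9)
river: ρ → (9,13,-7)
river: ρ → (-7,15,7)
river: ρ → (7,13,-9)
river: ρ → (-9,5,11)
ρ-cycle length = 26 (tail of 0 descent steps not counted)

26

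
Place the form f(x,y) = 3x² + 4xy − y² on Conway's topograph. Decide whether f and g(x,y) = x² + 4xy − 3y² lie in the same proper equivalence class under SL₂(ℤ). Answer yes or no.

D₁ = 28, D₂ = 28
river cycle of f (length 4): (-1, 4, 3), (3, 2, -2), (-2, 2, 3), (3, 4, -1)
river cycle of g (length 4): (-3, 2, 2), (2, 2, -3), (-3, 4, 1), (1, 4, -3)
cycles differ ⇒ inequivalent

no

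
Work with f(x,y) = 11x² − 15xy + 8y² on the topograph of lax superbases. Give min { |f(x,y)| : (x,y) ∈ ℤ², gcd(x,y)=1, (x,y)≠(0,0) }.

translate: b→7 (≡-15 mod 22), so (11,-15,8)→(11,7,4)
flip: (11,7,4)→(4,-7,11)
translate: b→1 (≡-7 mod 8), so (4,-7,11)→(4,1,8)
reduced (well bottom): (4,1,8) with a≤c, −a<b≤a
well minimum = a = 4

4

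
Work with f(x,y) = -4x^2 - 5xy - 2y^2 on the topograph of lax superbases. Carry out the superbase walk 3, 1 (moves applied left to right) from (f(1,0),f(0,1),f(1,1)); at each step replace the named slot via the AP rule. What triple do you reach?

start (-4,-2,-11) = (f(1,0),f(0,1),f(1,1))
replace slot 3: 2·((-4)+(-2)) − (-11) = -1 → (-4,-2,-1)
replace slot 1: 2·((-2)+(-1)) − (-4) = -2 → (-2,-2,-1)

-2,-2,-1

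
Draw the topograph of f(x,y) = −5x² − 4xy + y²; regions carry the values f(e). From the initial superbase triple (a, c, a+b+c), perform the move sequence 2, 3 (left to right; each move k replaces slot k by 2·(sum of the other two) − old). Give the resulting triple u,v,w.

start (-5,1,-8) = (f(1,0),f(0,1),f(1,1))
replace slot 2: 2·((-5)+(-8)) − 1 = -27 → (-5,-27,-8)
replace slot 3: 2·((-5)+(-27)) − (-8) = -56 → (-5,-27,-56)

-5,-27,-56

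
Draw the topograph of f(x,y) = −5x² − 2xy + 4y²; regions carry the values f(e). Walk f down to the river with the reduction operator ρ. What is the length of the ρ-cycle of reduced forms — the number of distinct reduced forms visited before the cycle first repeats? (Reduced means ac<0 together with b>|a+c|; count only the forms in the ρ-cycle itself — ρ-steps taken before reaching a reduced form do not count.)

D = 84, ⌊√D⌋ = 9
descent: ρ → (4,2,-5)  [lands on river]
river: ρ → (-5,8,1)
river: ρ → (1,8,-5)
river: ρ → (-5,2,4)
river: ρ → (4,6,-3)
river: ρ → (-3,6,4)
ρ-cycle length = 6 (tail of 1 descent step not counted)

6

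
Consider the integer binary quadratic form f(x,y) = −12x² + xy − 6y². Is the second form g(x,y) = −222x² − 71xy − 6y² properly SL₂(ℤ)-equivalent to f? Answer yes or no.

D₁ = -287, D₂ = -287
f is negative-definite; reduce −f:
−f: flip: (12,-1,6)→(6,1,12)
−f: reduced (well bottom): (6,1,12) with a≤c, −a<b≤a
flip sign back: reduced form of f is (-6,-1,-12)
g is negative-definite; reduce −g:
−g: flip: (222,71,6)→(6,-71,222)
−g: translate: b→1 (≡-71 mod 12), so (6,-71,222)→(6,1,12)
−g: reduced (well bottom): (6,1,12) with a≤c, −a<b≤a
flip sign back: reduced form of g is (-6,-1,-12)
reduced forms (-6, -1, -12) vs (-6, -1, -12) ⇒ equivalent

yes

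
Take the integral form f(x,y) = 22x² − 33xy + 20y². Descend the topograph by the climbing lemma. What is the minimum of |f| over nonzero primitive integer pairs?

translate: b→11 (≡-33 mod 44), so (22,-33,20)→(22,11,9)
flip: (22,11,9)→(9,-11,22)
translate: b→7 (≡-11 mod 18), so (9,-11,22)→(9,7,20)
reduced (well bottom): (9,7,20) with a≤c, −a<b≤a
well minimum = a = 9

9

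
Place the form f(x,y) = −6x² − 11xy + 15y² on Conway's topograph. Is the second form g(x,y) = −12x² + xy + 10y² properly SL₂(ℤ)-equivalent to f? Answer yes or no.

D₁ = 481, D₂ = 481
river cycle of f (length 26): (15, 11, -6), (-6, 13, 13), (13, 13, -6), (-6, 11, 15), (15, 19, -2), (-2, 21, 5), (5, 19, -6), (-6, 17, 8), (8, 15, -8), (-8, 17, 6), … (16 more)
river cycle of g (length 30): (10, 19, -3), (-3, 17, 16), (16, 15, -4), (-4, 17, 12), (12, 7, -9), (-9, 11, 10), (10, 9, -10), (-10, 11, 9), (9, 7, -12), (-12, 17, 4), … (20 more)
cycles differ ⇒ inequivalent

no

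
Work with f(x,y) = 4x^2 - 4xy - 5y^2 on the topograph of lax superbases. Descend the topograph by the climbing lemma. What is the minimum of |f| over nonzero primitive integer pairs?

descent: ρ → (-5,4,4)  [lands on river]
river: ρ → (4,4,-5)
river: ρ → (-5,6,3)
river: ρ → (3,6,-5)
closes: descent 1, river 4
min |a| on river = 3

3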